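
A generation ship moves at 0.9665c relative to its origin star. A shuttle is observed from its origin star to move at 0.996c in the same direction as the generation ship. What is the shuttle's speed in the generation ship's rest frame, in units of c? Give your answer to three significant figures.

0.789c

Transform to the generation ship's frame: u' = (u − v)/(1 − uv/c²).
u' = (0.996 − 0.9665)/(1 − 0.996×0.9665) = 0.0295/0.037366 = 0.78949.
Speed in the generation ship's frame: 0.789c (in the same direction).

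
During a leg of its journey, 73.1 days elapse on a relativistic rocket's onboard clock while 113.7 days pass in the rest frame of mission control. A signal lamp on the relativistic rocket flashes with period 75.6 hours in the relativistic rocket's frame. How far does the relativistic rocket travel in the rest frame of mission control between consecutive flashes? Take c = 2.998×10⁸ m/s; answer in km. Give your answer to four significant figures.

9.721×10^10 km

γ = Δt/Δτ = 113.7/73.1 = 1.5554.
β = √(1 − 1/γ²) = 0.76593. Lab-frame period = γτ = 1.5554×75.6 hours = 117.59 hours. Distance = βc × γτ = 0.76593 × 2.998×10⁸ m/s × 423324 s = 9.7206×10^13 m = 9.721×10^10 km.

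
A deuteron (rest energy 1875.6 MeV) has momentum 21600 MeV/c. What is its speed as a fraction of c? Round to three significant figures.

pc/(mc²) = 21600/1875.6 = 11.516 = βγ = β/√(1−β²).
So β² = x²/(1 + x²) with x = 11.516: x² = 132.618, β² = 132.618/133.618 = 0.992516, β = 0.996.

0.996c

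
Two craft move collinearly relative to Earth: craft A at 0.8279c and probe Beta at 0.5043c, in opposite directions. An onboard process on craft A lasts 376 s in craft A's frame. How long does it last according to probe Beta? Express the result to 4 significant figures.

1100 s

Speed of craft A in probe Beta's frame: u = (v_A + v_B)/(1 + v_A v_B/c²) = (0.8279 + 0.5043)/(1 + 0.8279×0.5043) = 1.3322/1.41750997 = 0.93982; |u| = 0.93982c.
γ for this relative speed: γ = 1/√(1 − 0.883262) = 2.9268.
The clock on craft A records proper time, so probe Beta measures Δt = γΔτ = 2.9268 × 376 = 1100 s.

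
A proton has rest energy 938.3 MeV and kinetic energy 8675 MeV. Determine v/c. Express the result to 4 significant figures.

0.9952

γ = 1 + K/(mc²) = 1 + 8675/938.3 = 10.245.
β = √(1 − 1/γ²) = √(1 − 0.00952744) = √0.99047256 = 0.9952.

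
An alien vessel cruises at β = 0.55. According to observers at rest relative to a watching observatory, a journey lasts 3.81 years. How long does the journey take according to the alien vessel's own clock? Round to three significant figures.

β² = 0.3025, so γ = 1/√0.6975 = 1.1974.
The moving clock records proper time: Δτ = Δt/γ = 3.81/1.1974 = 3.18 years.

3.18 years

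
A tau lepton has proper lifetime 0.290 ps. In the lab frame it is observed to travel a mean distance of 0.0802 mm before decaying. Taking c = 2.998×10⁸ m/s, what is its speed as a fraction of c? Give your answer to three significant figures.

Lab distance = (lab lifetime)·v = γτ·βc, so βγ = d/(cτ) = 8.020×10^-5/(2.998×10⁸ × 2.900×10^-13) = 0.92245.
With βγ = 0.92245: γ² = 1 + (βγ)² = 1.850914, and β = (βγ)/γ = 0.92245/1.36048 = 0.678.

0.678c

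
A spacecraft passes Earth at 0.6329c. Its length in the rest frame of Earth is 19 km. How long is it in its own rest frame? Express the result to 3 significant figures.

γ = 1/√(1 − β²) = 1/√(1 − 0.40056241) = 1/√0.59943759 = 1/0.774234 = 1.2916.
Proper length: L₀ = γ·L = 1.2916 × 19 = 24.5 km.

24.5 km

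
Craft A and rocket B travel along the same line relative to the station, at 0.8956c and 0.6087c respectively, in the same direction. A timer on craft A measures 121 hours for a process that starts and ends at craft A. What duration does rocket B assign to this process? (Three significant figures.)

156 hours

Transform craft A's velocity into rocket B's frame: (0.8956 − 0.6087)/(1 − 0.8956·0.6087) = 0.2869/0.45484828, so the relative speed is 0.63076c.
γ for this relative speed: γ = 1/√(1 − 0.397858) = 1.2887.
The clock on craft A records proper time, so rocket B measures Δt = γΔτ = 1.2887 × 121 = 156 hours.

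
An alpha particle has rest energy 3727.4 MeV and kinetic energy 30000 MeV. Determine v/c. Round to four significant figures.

γ = 1 + K/(mc²) = 1 + 30000/3727.4 = 9.0485.
β = √(1 − 1/γ²) = √(1 − 0.0122137) = √0.9877863 = 0.9939.

0.9939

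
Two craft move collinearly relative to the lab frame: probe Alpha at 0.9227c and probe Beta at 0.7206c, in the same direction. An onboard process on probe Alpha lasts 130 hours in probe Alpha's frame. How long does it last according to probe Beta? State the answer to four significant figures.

163.0 hours

Transform probe Alpha's velocity into probe Beta's frame: (0.9227 − 0.7206)/(1 − 0.9227·0.7206) = 0.2021/0.33510238, so the relative speed is 0.6031c.
At |u| = 0.6031c, γ = (1 − 0.36373)^(−1/2) = 1.2537.
The clock on probe Alpha records proper time, so probe Beta measures Δt = γΔτ = 1.2537 × 130 = 163.0 hours.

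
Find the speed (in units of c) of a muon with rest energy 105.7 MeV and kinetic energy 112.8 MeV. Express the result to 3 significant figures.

γ = 1 + K/(mc²) = 1 + 112.8/105.7 = 2.0672.
β = √(1 − 1/γ²) = √(1 − 0.23401) = √0.76599 = 0.875.

0.875c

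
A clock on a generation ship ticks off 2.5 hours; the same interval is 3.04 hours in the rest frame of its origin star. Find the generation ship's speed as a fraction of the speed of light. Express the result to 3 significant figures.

γ = Δt/Δτ = 3.04/2.5 = 1.216.
β = √(1 − 1/γ²) = √(1 − 0.67629) = √0.32371 = 0.569.

0.569c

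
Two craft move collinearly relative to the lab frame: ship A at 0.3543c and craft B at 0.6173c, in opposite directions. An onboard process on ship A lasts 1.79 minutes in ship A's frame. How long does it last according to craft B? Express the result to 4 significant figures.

2.965 minutes

Transform ship A's velocity into craft B's frame: (0.3543 + 0.6173)/(1 + 0.3543·0.6173) = 0.9716/1.21870939, so the relative speed is 0.79724c.
γ for this relative speed: γ = 1/√(1 − 0.635592) = 1.6566.
Ship A's interval is proper; time dilation gives Δt_B = γΔτ = 1.6566 × 1.79 minutes = 2.965 minutes.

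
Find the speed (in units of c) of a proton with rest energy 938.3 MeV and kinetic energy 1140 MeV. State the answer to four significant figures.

K = (γ−1)mc², so γ = 1 + 1140/938.3 = 2.215.
Then v/c = √(1 − γ⁻²) = √(1 − 0.203823) = √0.796177 = 0.8923.

0.8923c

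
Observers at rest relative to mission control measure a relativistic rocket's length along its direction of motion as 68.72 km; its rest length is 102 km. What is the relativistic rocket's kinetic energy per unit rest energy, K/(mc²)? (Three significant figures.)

0.484

From L = L₀/γ: γ = 102/68.72 = 1.48428.
Since K = (γ−1)mc², K/(mc²) = 1.48428 − 1 = 0.484.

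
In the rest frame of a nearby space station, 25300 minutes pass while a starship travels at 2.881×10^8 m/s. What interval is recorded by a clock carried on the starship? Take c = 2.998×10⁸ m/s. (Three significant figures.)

β = v/c = (2.881×10^8 m/s)/(2.998×10⁸ m/s) = 0.960974.
With β = 0.960974, γ = 1/√(1 − 0.960974²) = 1/√0.07652897 = 3.6148.
The moving clock records proper time: Δτ = Δt/γ = 25300/3.6148 = 7000 minutes.

7000 minutes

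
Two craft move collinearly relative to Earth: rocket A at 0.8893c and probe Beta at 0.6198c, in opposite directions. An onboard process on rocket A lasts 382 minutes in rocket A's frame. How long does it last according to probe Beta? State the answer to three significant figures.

1650 minutes

Speed of rocket A in probe Beta's frame: u = (v_A + v_B)/(1 + v_A v_B/c²) = (0.8893 + 0.6198)/(1 + 0.8893×0.6198) = 1.5091/1.55118814 = 0.97287; |u| = 0.97287c.
γ for this relative speed: γ = 1/√(1 − 0.946476) = 4.3224.
The clock on rocket A records proper time, so probe Beta measures Δt = γΔτ = 4.3224 × 382 = 1650 minutes.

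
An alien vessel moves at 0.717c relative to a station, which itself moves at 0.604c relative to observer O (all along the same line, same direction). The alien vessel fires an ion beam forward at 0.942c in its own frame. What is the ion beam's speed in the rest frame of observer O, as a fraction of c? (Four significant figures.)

0.9976c

First combine the ion beam and alien vessel (S''→S'): u₁ = (0.942 + 0.717)/(1 + 0.942×0.717) = 1.659/1.675414 = 0.9902.
Then combine with the station (S'→S): u = (0.9902 + 0.604)/(1 + 0.9902×0.604) = 1.5942/1.5980808 = 0.99757.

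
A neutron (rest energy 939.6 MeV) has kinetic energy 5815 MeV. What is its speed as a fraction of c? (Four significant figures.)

0.9903c

K = (γ−1)mc², so γ = 1 + 5815/939.6 = 7.1888.
Then v/c = √(1 − γ⁻²) = √(1 − 0.0193503) = √0.9806497 = 0.9903.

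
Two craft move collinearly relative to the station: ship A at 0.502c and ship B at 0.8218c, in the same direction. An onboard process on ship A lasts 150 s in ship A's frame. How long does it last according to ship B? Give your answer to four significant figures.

178.8 s

Speed of ship A in ship B's frame: u = (v_A − v_B)/(1 − v_A v_B/c²) = (0.502 − 0.8218)/(1 − 0.502×0.8218) = −0.3198/0.5874564 = −0.54438; |u| = 0.54438c.
At |u| = 0.54438c, γ = (1 − 0.29635)^(−1/2) = 1.1921.
Ship A's interval is proper; time dilation gives Δt_B = γΔτ = 1.1921 × 150 s = 178.8 s.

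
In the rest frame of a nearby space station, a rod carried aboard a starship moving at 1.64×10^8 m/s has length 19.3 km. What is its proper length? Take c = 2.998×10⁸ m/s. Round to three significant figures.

23.1 km

β = v/c = (1.64×10^8 m/s)/(2.998×10⁸ m/s) = 0.547031.
γ = 1/√(1 − β²) = 1/√(1 − 0.2992429) = 1/√0.7007571 = 1/0.837112 = 1.1946.
Proper length: L₀ = γ·L = 1.1946 × 19.3 = 23.1 km.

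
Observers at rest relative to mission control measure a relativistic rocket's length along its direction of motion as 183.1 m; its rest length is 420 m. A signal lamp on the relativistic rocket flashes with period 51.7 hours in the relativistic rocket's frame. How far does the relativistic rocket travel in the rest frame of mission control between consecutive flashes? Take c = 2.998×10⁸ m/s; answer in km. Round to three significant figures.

1.15×10^11 km

Length contraction gives γ = L₀/L = 420/183.1 = 2.29383.
β = √(1 − 1/γ²) = 0.89997. Lab-frame period = γτ = 2.29383×51.7 hours = 118.59 hours. Distance = βc × γτ = 0.89997 × 2.998×10⁸ m/s × 426924 s = 1.1519×10^14 m = 1.15×10^11 km.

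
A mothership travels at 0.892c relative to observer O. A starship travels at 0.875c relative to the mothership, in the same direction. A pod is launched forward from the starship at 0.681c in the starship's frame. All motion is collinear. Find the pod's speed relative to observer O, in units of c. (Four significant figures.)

0.9986c

First combine the pod and starship (S''→S'): u₁ = (0.681 + 0.875)/(1 + 0.681×0.875) = 1.556/1.595875 = 0.97501.
Then combine with the mothership (S'→S): u = (0.97501 + 0.892)/(1 + 0.97501×0.892) = 1.86701/1.86970892 = 0.99856.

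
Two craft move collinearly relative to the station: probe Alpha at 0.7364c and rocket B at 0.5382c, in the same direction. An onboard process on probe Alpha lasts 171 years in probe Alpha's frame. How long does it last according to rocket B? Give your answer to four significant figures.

The velocity of probe Alpha relative to rocket B is (0.7364 − 0.5382)c / (1 − 0.7364×0.5382) = 0.32833c; relative speed 0.32833c.
γ for this relative speed: γ = 1/√(1 − 0.107801) = 1.0587.
The clock on probe Alpha records proper time, so rocket B measures Δt = γΔτ = 1.0587 × 171 = 181.0 years.

181.0 years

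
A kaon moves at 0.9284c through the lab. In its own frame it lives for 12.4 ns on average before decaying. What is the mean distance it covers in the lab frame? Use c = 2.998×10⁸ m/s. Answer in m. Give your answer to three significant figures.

With β = 0.9284, γ = 1/√(1 − 0.9284²) = 1/√0.13807344 = 2.6912.
Lab-frame lifetime: Δt = γτ = 2.6912 × 12.4 ns = 33.371 ns.
Distance: d = vΔt = 0.9284 × 2.998×10⁸ m/s × 3.3371×10^-8 s = 9.29 m.

9.29 m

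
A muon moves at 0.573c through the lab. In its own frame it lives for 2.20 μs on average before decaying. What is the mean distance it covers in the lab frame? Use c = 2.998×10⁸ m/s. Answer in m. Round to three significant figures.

461 m

γ = 1/√(1 − β²) = 1/√(1 − 0.328329) = 1/√0.671671 = 1/0.819555 = 1.2202.
Lab-frame lifetime: Δt = γτ = 1.2202 × 2.20 μs = 2.6844 μs.
Distance: d = vΔt = 0.573 × 2.998×10⁸ m/s × 2.6844×10^-6 s = 461 m.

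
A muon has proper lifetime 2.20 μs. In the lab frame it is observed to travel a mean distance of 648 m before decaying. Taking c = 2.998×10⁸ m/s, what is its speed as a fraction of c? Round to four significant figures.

d = βγcτ ⇒ βγ = d/(cτ) = 648.0 m / (659.56 m) = 0.98247.
β = (βγ)/√(1+(βγ)²) = 0.98247/√1.965247 = 0.7008.

0.7008c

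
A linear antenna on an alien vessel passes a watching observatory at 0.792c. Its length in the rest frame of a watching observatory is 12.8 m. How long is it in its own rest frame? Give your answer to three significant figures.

21.0 m

γ = 1/√(1 − β²) = 1/√(1 − 0.627264) = 1/√0.372736 = 1/0.610521 = 1.6379.
Proper length: L₀ = γ·L = 1.6379 × 12.8 = 21.0 m.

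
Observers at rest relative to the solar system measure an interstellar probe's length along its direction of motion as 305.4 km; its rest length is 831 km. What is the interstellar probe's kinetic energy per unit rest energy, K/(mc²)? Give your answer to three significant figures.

From L = L₀/γ: γ = 831/305.4 = 2.72102.
K/(mc²) = γ − 1 = 2.72102 − 1 = 1.72.

1.72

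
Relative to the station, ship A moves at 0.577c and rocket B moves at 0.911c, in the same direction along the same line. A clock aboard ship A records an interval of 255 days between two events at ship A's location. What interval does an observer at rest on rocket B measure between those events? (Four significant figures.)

359.1 days

Speed of ship A in rocket B's frame: u = (v_A − v_B)/(1 − v_A v_B/c²) = (0.577 − 0.911)/(1 − 0.577×0.911) = −0.334/0.474353 = −0.70412; |u| = 0.70412c.
γ for this relative speed: γ = 1/√(1 − 0.495785) = 1.4083.
Ship A's interval is proper; time dilation gives Δt_B = γΔτ = 1.4083 × 255 days = 359.1 days.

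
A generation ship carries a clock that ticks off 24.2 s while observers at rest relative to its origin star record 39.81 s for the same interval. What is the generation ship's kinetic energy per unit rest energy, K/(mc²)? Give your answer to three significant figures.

γ = Δt/Δτ = 39.81/24.2 = 1.64504.
K/(mc²) = γ − 1 = 1.64504 − 1 = 0.645.

0.645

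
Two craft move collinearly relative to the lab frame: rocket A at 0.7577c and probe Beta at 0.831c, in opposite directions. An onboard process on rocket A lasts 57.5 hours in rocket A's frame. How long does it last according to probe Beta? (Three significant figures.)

Speed of rocket A in probe Beta's frame: u = (v_A + v_B)/(1 + v_A v_B/c²) = (0.7577 + 0.831)/(1 + 0.7577×0.831) = 1.5887/1.6296487 = 0.97487; |u| = 0.97487c.
γ for this relative speed: γ = 1/√(1 − 0.950372) = 4.4889.
Rocket A's interval is proper; time dilation gives Δt_B = γΔτ = 4.4889 × 57.5 hours = 258 hours.

258 hours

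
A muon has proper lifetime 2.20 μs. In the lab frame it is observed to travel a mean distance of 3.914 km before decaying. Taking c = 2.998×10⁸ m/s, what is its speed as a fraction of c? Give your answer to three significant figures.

0.986c

Lab distance = (lab lifetime)·v = γτ·βc, so βγ = d/(cτ) = 3914/(2.998×10⁸ × 2.200×10^-6) = 5.9343.
With βγ = 5.9343: γ² = 1 + (βγ)² = 36.2159, and β = (βγ)/γ = 5.9343/6.01796 = 0.986.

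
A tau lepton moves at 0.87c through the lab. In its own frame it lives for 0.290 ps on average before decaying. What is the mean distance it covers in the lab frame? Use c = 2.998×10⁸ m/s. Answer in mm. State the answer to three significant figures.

γ = 1/√(1 − β²) = 1/√(1 − 0.7569) = 1/√0.2431 = 1/0.493052 = 2.0282.
Lab-frame lifetime: Δt = γτ = 2.0282 × 0.290 ps = 0.58818 ps.
Distance: d = vΔt = 0.87 × 2.998×10⁸ m/s × 5.8818×10^-13 s = 1.53×10^-4 m = 0.153 mm.

0.153 mm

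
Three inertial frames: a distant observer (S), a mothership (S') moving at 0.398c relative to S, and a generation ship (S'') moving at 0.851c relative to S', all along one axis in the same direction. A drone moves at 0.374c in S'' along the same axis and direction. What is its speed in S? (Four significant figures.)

Compose velocities in two stages. Stage 1 (into S'): u₁ = (0.374+0.851)/(1+0.374×0.851) = 0.92925.
Stage 2 (into S): u = (0.92925+0.398)/(1+0.92925×0.398) = 0.96891, so the speed is 0.9689c.

0.9689c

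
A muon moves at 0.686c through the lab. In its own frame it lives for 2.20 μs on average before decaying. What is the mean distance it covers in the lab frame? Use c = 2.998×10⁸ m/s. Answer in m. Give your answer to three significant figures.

γ = 1/√(1 − β²) = 1/√(1 − 0.470596) = 1/√0.529404 = 1/0.727602 = 1.3744.
Lab-frame lifetime: Δt = γτ = 1.3744 × 2.20 μs = 3.0237 μs.
Distance: d = vΔt = 0.686 × 2.998×10⁸ m/s × 3.0237×10^-6 s = 622 m.

622 m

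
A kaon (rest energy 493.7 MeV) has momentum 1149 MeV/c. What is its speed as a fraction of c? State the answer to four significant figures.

0.9188c

βγ = pc/(mc²) = 1149/493.7 = 2.3273.
Since γ² = 1 + (βγ)² = 6.41633, γ = √6.41633 = 2.53305, and β = (βγ)/γ = 2.3273/2.53305 = 0.9188.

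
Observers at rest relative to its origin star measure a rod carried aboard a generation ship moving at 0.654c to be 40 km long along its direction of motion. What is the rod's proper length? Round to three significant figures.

γ = 1/√(1 − β²) = 1/√(1 − 0.427716) = 1/√0.572284 = 1/0.756495 = 1.3219.
Proper length: L₀ = γ·L = 1.3219 × 40 = 52.9 km.

52.9 km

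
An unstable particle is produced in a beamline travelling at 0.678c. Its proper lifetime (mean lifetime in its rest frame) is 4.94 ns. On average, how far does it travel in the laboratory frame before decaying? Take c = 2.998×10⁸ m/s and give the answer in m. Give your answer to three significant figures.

1.37 m

With β = 0.678, γ = 1/√(1 − 0.678²) = 1/√0.540316 = 1.3604.
Lab-frame lifetime: Δt = γτ = 1.3604 × 4.94 ns = 6.7204 ns.
Distance: d = vΔt = 0.678 × 2.998×10⁸ m/s × 6.7204×10^-9 s = 1.37 m.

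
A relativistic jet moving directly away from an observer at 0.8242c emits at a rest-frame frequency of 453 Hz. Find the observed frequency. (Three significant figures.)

141 Hz

Relativistic Doppler (source moving away): f_obs = f_src · √((1−β)/(1+β)).
With β = 0.8242: factor = √(0.1758/1.8242) = 0.31044.
f_obs = 453 × 0.31044 = 141 Hz.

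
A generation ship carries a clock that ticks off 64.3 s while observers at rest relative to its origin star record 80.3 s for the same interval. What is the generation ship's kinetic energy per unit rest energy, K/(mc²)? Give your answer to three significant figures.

0.249

γ = Δt/Δτ = 80.3/64.3 = 1.24883.
K/(mc²) = γ − 1 = 1.24883 − 1 = 0.249.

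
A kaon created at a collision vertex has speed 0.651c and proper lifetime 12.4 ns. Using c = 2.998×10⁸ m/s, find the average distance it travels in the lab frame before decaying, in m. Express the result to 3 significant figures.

3.19 m

β² = 0.423801, so γ = 1/√0.576199 = 1.3174.
Lab-frame lifetime: Δt = γτ = 1.3174 × 12.4 ns = 16.336 ns.
Distance: d = vΔt = 0.651 × 2.998×10⁸ m/s × 1.6336×10^-8 s = 3.19 m.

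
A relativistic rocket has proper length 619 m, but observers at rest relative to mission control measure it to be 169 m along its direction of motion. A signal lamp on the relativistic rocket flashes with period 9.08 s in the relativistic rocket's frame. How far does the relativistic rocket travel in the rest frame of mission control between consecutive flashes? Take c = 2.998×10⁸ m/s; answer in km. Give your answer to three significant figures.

9.59×10^6 km

γ = L₀/L = 619/169 = 3.66272.
β = √(1 − 1/γ²) = 0.96201. Lab-frame period = γτ = 3.66272×9.08 s = 33.257 s. Distance = βc × γτ = 0.96201 × 2.998×10⁸ m/s × 33.257 s = 9.5917×10^9 m = 9.59×10^6 km.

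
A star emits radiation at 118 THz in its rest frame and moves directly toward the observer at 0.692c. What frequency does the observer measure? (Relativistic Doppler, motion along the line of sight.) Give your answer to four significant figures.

Relativistic Doppler (source moving toward): f_obs = f_src · √((1+β)/(1−β)).
With β = 0.692: factor = √(1.692/0.308) = 2.3438.
f_obs = 118 × 2.3438 = 276.6 THz.

276.6 THz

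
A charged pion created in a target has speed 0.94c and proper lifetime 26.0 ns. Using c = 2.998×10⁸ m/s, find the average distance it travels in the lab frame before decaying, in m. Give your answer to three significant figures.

Lorentz factor: γ = (1 − 0.8836)^(−1/2) = 2.9311.
Lab-frame lifetime: Δt = γτ = 2.9311 × 26.0 ns = 76.209 ns.
Distance: d = vΔt = 0.94 × 2.998×10⁸ m/s × 7.6209×10^-8 s = 21.5 m.

21.5 m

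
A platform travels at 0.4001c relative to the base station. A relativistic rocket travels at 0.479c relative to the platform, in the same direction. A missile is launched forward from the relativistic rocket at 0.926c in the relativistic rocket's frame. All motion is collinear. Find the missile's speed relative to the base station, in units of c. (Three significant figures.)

0.988c

First combine the missile and relativistic rocket (S''→S'): u₁ = (0.926 + 0.479)/(1 + 0.926×0.479) = 1.405/1.443554 = 0.97329.
Then combine with the platform (S'→S): u = (0.97329 + 0.4001)/(1 + 0.97329×0.4001) = 1.37339/1.389413329 = 0.98847.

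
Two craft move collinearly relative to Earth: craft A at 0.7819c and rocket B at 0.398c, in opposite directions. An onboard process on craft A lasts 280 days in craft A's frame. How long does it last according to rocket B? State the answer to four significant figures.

642.0 days

The velocity of craft A relative to rocket B is (0.7819 + 0.398)c / (1 + 0.7819×0.398) = 0.89987c; relative speed 0.89987c.
γ for this relative speed: γ = 1/√(1 − 0.809766) = 2.2927.
The clock on craft A records proper time, so rocket B measures Δt = γΔτ = 2.2927 × 280 = 642.0 days.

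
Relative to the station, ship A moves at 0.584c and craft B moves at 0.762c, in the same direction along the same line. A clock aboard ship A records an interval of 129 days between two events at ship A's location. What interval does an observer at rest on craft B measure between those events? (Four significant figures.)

136.2 days

The velocity of ship A relative to craft B is (0.584 − 0.762)c / (1 − 0.584×0.762) = −0.32073c; relative speed 0.32073c.
γ for this relative speed: γ = 1/√(1 − 0.102868) = 1.0558.
The clock on ship A records proper time, so craft B measures Δt = γΔτ = 1.0558 × 129 = 136.2 days.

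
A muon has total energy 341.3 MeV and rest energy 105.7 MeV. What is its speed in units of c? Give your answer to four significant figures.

0.9508c

Total energy E = γmc² gives γ = 341.3/105.7 = 3.2289.
Hence β = √(1 − 1/γ²) = √(1 − 0.0959159) = √0.9040841 = 0.9508.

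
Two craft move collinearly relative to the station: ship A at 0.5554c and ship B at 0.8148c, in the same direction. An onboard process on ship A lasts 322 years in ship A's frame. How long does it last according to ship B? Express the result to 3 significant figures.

The velocity of ship A relative to ship B is (0.5554 − 0.8148)c / (1 − 0.5554×0.8148) = −0.47382c; relative speed 0.47382c.
γ for this relative speed: γ = 1/√(1 − 0.224505) = 1.1356.
The clock on ship A records proper time, so ship B measures Δt = γΔτ = 1.1356 × 322 = 366 years.

366 years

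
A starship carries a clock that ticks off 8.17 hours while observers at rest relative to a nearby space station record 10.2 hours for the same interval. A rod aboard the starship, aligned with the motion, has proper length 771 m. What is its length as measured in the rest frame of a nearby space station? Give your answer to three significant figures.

γ = Δt/Δτ = 10.2/8.17 = 1.24847.
The rod contracts by the same γ: 771 m / 1.24847 = 618 m.

618 m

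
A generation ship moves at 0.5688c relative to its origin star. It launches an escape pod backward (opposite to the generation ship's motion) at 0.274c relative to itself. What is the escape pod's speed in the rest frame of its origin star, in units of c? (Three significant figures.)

Relativistic velocity addition: u = (u' + v)/(1 + u'v/c²), with u' = −0.274c and v = 0.5688c.
Numerator: −0.274 + 0.5688 = 0.2948. Denominator: 1 + (−0.274)(0.5688) = 0.8441488.
u = 0.2948/0.8441488 = 0.34923, so the speed is 0.349c.

0.349c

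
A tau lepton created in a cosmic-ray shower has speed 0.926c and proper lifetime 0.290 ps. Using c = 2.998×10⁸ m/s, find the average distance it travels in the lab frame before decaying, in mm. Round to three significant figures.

0.213 mm

With β = 0.926, γ = 1/√(1 − 0.926²) = 1/√0.142524 = 2.6488.
Lab-frame lifetime: Δt = γτ = 2.6488 × 0.290 ps = 0.76815 ps.
Distance: d = vΔt = 0.926 × 2.998×10⁸ m/s × 7.6815×10^-13 s = 2.13×10^-4 m = 0.213 mm.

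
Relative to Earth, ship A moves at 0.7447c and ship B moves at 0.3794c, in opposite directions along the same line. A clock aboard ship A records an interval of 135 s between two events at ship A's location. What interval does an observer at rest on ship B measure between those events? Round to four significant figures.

Transform ship A's velocity into ship B's frame: (0.7447 + 0.3794)/(1 + 0.7447·0.3794) = 1.1241/1.28253918, so the relative speed is 0.87646c.
At |u| = 0.87646c, γ = (1 − 0.768182)^(−1/2) = 2.077.
Ship A's interval is proper; time dilation gives Δt_B = γΔτ = 2.077 × 135 s = 280.4 s.

280.4 s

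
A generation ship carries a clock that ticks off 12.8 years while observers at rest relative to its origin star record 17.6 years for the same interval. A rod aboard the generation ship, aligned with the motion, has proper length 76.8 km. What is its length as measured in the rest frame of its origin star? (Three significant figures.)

The time-dilation ratio gives γ = 17.6/12.8 = 1.375.
L = L₀/γ = 76.8/1.375 = 55.9 km.

55.9 km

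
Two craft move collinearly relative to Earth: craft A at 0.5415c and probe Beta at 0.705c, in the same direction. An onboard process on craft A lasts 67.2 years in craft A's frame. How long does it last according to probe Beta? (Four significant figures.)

69.68 years

The velocity of craft A relative to probe Beta is (0.5415 − 0.705)c / (1 − 0.5415×0.705) = −0.26446c; relative speed 0.26446c.
At |u| = 0.26446c, γ = (1 − 0.0699391)^(−1/2) = 1.0369.
Craft A's interval is proper; time dilation gives Δt_B = γΔτ = 1.0369 × 67.2 years = 69.68 years.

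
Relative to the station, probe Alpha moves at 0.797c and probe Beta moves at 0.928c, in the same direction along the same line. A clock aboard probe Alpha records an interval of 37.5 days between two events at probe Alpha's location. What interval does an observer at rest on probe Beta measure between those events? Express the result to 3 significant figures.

43.4 days

Speed of probe Alpha in probe Beta's frame: u = (v_A − v_B)/(1 − v_A v_B/c²) = (0.797 − 0.928)/(1 − 0.797×0.928) = −0.131/0.260384 = −0.5031; |u| = 0.5031c.
At |u| = 0.5031c, γ = (1 − 0.25311)^(−1/2) = 1.1571.
Probe Alpha's interval is proper; time dilation gives Δt_B = γΔτ = 1.1571 × 37.5 days = 43.4 days.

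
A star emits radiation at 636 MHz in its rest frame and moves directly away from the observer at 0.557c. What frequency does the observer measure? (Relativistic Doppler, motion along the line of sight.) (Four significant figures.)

Relativistic Doppler (source moving away): f_obs = f_src · √((1−β)/(1+β)).
With β = 0.557: factor = √(0.443/1.557) = 0.53341.
f_obs = 636 × 0.53341 = 339.2 MHz.

339.2 MHz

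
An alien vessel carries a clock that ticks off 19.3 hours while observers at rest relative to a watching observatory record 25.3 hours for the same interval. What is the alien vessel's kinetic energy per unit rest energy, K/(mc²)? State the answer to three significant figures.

0.311

The time-dilation ratio gives γ = 25.3/19.3 = 1.31088.
Since K = (γ−1)mc², K/(mc²) = 1.31088 − 1 = 0.311.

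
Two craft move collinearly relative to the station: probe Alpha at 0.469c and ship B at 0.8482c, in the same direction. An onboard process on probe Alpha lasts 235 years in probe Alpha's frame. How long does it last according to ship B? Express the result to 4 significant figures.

Transform probe Alpha's velocity into ship B's frame: (0.469 − 0.8482)/(1 − 0.469·0.8482) = −0.3792/0.6021942, so the relative speed is 0.6297c.
γ for this relative speed: γ = 1/√(1 − 0.396522) = 1.2873.
The clock on probe Alpha records proper time, so ship B measures Δt = γΔτ = 1.2873 × 235 = 302.5 years.

302.5 years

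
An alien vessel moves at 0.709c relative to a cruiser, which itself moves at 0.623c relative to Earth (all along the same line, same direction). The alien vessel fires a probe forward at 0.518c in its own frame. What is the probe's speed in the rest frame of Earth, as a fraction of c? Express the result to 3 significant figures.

First combine the probe and alien vessel (S''→S'): u₁ = (0.518 + 0.709)/(1 + 0.518×0.709) = 1.227/1.367262 = 0.89741.
Then combine with the cruiser (S'→S): u = (0.89741 + 0.623)/(1 + 0.89741×0.623) = 1.52041/1.55908643 = 0.97519.

0.975c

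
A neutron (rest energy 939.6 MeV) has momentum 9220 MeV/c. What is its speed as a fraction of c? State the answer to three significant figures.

0.995c

pc/(mc²) = 9220/939.6 = 9.8127 = βγ = β/√(1−β²).
So β² = x²/(1 + x²) with x = 9.8127: x² = 96.2891, β² = 96.2891/97.2891 = 0.989721, β = 0.995.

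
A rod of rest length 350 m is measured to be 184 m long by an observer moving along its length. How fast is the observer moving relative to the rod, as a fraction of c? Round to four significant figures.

Length contraction gives γ = L₀/L = 350/184 = 1.9022.
β = √(1 − 1/γ²) = √0.723632 = 0.8507.

0.8507c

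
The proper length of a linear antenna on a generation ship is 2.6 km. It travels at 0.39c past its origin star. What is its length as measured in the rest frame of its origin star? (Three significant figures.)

2.39 km

γ = 1/√(1 − β²) = 1/√(1 − 0.1521) = 1/√0.8479 = 1/0.920815 = 1.086.
Length contraction: L = L₀/γ = 2.6/1.086 = 2.39 km.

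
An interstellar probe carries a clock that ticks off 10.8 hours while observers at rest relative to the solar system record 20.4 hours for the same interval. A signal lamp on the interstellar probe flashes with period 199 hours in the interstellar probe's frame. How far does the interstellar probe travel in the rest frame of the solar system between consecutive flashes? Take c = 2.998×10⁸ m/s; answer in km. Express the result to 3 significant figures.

The time-dilation ratio gives γ = 20.4/10.8 = 1.88889.
β = √(1 − 1/γ²) = 0.84837. Lab-frame period = γτ = 1.88889×199 hours = 375.89 hours. Distance = βc × γτ = 0.84837 × 2.998×10⁸ m/s × 1353204 s = 3.4418×10^14 m = 3.44×10^11 km.

3.44×10^11 km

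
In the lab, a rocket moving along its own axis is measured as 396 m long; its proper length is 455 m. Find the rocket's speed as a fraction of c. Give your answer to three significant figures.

0.492c

Length contraction gives γ = L₀/L = 455/396 = 1.149.
β = √(1 − 1/γ²) = √0.24254 = 0.492.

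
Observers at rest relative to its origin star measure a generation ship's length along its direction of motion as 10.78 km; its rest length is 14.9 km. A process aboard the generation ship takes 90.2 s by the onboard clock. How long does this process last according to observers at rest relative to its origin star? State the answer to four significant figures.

124.7 s

γ = L₀/L = 14.9/10.78 = 1.38219.
The same γ dilates the second interval: 1.38219 × 90.2 s = 124.7 s.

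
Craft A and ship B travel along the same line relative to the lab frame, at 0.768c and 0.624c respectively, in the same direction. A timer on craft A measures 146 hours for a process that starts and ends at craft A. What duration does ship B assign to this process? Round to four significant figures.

Speed of craft A in ship B's frame: u = (v_A − v_B)/(1 − v_A v_B/c²) = (0.768 − 0.624)/(1 − 0.768×0.624) = 0.144/0.520768 = 0.27651; |u| = 0.27651c.
γ for this relative speed: γ = 1/√(1 − 0.0764578) = 1.0406.
Craft A's interval is proper; time dilation gives Δt_B = γΔτ = 1.0406 × 146 hours = 151.9 hours.

151.9 hours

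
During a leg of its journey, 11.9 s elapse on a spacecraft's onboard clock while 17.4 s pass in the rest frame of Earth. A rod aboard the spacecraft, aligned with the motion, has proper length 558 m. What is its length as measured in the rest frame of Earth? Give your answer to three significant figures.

γ = Δt/Δτ = 17.4/11.9 = 1.46218.
The rod contracts by the same γ: 558 m / 1.46218 = 382 m.

382 m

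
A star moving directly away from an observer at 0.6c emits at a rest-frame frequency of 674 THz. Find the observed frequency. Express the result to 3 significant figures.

Relativistic Doppler (source moving away): f_obs = f_src · √((1−β)/(1+β)).
With β = 0.6: factor = √(0.4/1.6) = 0.5.
f_obs = 674 × 0.5 = 337 THz.

337 THz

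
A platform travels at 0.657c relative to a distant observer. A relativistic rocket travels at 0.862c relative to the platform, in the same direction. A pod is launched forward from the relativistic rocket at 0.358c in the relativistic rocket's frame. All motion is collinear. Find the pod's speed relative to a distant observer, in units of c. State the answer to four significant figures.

Apply u = (u'+v)/(1+u'v) twice. Pod in the platform frame: (0.358+0.862)/(1+0.358·0.862) = 1.22/1.308596 = 0.9323c.
That velocity, transformed to the rest frame of a distant observer: (0.9323+0.657)/(1+0.9323·0.657) = 1.5893/1.6125211 = 0.9856c.

0.9856c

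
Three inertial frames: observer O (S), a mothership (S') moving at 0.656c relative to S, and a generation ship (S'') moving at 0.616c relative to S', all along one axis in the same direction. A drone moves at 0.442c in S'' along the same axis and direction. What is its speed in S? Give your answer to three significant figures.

0.963c

First combine the drone and generation ship (S''→S'): u₁ = (0.442 + 0.616)/(1 + 0.442×0.616) = 1.058/1.272272 = 0.83158.
Then combine with the mothership (S'→S): u = (0.83158 + 0.656)/(1 + 0.83158×0.656) = 1.48758/1.54551648 = 0.96251.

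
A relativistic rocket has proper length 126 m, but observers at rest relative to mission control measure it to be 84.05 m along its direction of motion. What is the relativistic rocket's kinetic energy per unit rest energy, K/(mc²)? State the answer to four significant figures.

γ = L₀/L = 126/84.05 = 1.49911.
K/(mc²) = γ − 1 = 1.49911 − 1 = 0.4991.

0.4991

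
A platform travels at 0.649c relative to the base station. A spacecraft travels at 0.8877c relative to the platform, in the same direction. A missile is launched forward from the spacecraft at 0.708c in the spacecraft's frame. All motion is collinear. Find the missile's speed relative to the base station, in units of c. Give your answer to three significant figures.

0.996c

Apply u = (u'+v)/(1+u'v) twice. Missile in the platform frame: (0.708+0.8877)/(1+0.708·0.8877) = 1.5957/1.6284916 = 0.97986c.
That velocity, transformed to the rest frame of the base station: (0.97986+0.649)/(1+0.97986·0.649) = 1.62886/1.63592914 = 0.99568c.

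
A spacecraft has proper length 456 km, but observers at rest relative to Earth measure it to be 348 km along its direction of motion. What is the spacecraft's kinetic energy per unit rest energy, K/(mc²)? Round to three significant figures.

0.310

Length contraction gives γ = L₀/L = 456/348 = 1.31034.
K/(mc²) = γ − 1 = 1.31034 − 1 = 0.310.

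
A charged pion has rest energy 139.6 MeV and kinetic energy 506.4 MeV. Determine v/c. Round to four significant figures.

0.9764

K = (γ−1)mc², so γ = 1 + 506.4/139.6 = 4.6275.
Then v/c = √(1 − γ⁻²) = √(1 − 0.046699) = √0.953301 = 0.9764.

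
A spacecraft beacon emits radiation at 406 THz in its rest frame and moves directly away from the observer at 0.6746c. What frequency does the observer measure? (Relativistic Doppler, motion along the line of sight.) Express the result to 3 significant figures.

Relativistic Doppler (source moving away): f_obs = f_src · √((1−β)/(1+β)).
With β = 0.6746: factor = √(0.3254/1.6746) = 0.44081.
f_obs = 406 × 0.44081 = 179 THz.

179 THz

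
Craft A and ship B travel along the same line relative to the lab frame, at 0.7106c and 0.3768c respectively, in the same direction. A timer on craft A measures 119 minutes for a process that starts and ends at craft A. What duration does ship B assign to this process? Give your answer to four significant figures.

133.7 minutes

Transform craft A's velocity into ship B's frame: (0.7106 − 0.3768)/(1 − 0.7106·0.3768) = 0.3338/0.73224592, so the relative speed is 0.45586c.
At |u| = 0.45586c, γ = (1 − 0.207808)^(−1/2) = 1.1235.
Craft A's interval is proper; time dilation gives Δt_B = γΔτ = 1.1235 × 119 minutes = 133.7 minutes.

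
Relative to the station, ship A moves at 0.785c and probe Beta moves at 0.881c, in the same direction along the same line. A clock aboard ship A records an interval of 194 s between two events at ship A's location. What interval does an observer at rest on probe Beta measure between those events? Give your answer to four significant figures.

Speed of ship A in probe Beta's frame: u = (v_A − v_B)/(1 − v_A v_B/c²) = (0.785 − 0.881)/(1 − 0.785×0.881) = −0.096/0.308415 = −0.31127; |u| = 0.31127c.
At |u| = 0.31127c, γ = (1 − 0.096889)^(−1/2) = 1.0523.
Ship A's interval is proper; time dilation gives Δt_B = γΔτ = 1.0523 × 194 s = 204.1 s.

204.1 s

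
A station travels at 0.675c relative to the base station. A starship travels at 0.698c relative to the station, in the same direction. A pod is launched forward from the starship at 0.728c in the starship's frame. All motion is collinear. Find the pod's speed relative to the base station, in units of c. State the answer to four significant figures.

0.9892c

Compose velocities in two stages. Stage 1 (into S'): u₁ = (0.728+0.698)/(1+0.728×0.698) = 0.94553.
Stage 2 (into S): u = (0.94553+0.675)/(1+0.94553×0.675) = 0.98919, so the speed is 0.9892c.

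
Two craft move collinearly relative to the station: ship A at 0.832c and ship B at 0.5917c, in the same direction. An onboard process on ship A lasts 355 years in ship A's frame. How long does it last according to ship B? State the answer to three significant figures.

The velocity of ship A relative to ship B is (0.832 − 0.5917)c / (1 − 0.832×0.5917) = 0.47331c; relative speed 0.47331c.
At |u| = 0.47331c, γ = (1 − 0.224022)^(−1/2) = 1.1352.
The clock on ship A records proper time, so ship B measures Δt = γΔτ = 1.1352 × 355 = 403 years.

403 years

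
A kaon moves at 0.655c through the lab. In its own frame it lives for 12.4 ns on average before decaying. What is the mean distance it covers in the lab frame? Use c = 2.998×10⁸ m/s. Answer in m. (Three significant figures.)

3.22 m

With β = 0.655, γ = 1/√(1 − 0.655²) = 1/√0.570975 = 1.3234.
Lab-frame lifetime: Δt = γτ = 1.3234 × 12.4 ns = 16.41 ns.
Distance: d = vΔt = 0.655 × 2.998×10⁸ m/s × 1.6410×10^-8 s = 3.22 m.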